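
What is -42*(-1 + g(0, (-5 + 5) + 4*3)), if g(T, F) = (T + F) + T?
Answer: -462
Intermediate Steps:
g(T, F) = F + 2*T (g(T, F) = (F + T) + T = F + 2*T)
-42*(-1 + g(0, (-5 + 5) + 4*3)) = -42*(-1 + (((-5 + 5) + 4*3) + 2*0)) = -42*(-1 + ((0 + 12) + 0)) = -42*(-1 + (12 + 0)) = -42*(-1 + 12) = -42*11 = -462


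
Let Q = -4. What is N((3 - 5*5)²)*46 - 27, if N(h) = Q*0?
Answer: -27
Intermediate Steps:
N(h) = 0 (N(h) = -4*0 = 0)
N((3 - 5*5)²)*46 - 27 = 0*46 - 27 = 0 - 27 = -27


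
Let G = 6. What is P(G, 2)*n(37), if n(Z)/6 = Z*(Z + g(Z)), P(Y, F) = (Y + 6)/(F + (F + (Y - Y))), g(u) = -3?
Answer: 22644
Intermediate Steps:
P(Y, F) = (6 + Y)/(2*F) (P(Y, F) = (6 + Y)/(F + (F + 0)) = (6 + Y)/(F + F) = (6 + Y)/((2*F)) = (6 + Y)*(1/(2*F)) = (6 + Y)/(2*F))
n(Z) = 6*Z*(-3 + Z) (n(Z) = 6*(Z*(Z - 3)) = 6*(Z*(-3 + Z)) = 6*Z*(-3 + Z))
P(G, 2)*n(37) = ((½)*(6 + 6)/2)*(6*37*(-3 + 37)) = ((½)*(½)*12)*(6*37*34) = 3*7548 = 22644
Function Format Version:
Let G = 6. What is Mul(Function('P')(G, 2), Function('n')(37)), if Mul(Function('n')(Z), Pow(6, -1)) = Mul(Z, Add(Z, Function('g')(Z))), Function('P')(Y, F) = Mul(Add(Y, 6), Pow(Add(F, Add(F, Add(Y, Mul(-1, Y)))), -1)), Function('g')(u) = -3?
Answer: 22644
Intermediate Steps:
Function('P')(Y, F) = Mul(Rational(1, 2), Pow(F, -1), Add(6, Y)) (Function('P')(Y, F) = Mul(Add(6, Y), Pow(Add(F, Add(F, 0)), -1)) = Mul(Add(6, Y), Pow(Add(F, F), -1)) = Mul(Add(6, Y), Pow(Mul(2, F), -1)) = Mul(Add(6, Y), Mul(Rational(1, 2), Pow(F, -1))) = Mul(Rational(1, 2), Pow(F, -1), Add(6, Y)))
Function('n')(Z) = Mul(6, Z, Add(-3, Z)) (Function('n')(Z) = Mul(6, Mul(Z, Add(Z, -3))) = Mul(6, Mul(Z, Add(-3, Z))) = Mul(6, Z, Add(-3, Z)))
Mul(Function('P')(G, 2), Function('n')(37)) = Mul(Mul(Rational(1, 2), Pow(2, -1), Add(6, 6)), Mul(6, 37, Add(-3, 37))) = Mul(Mul(Rational(1, 2), Rational(1, 2), 12), Mul(6, 37, 34)) = Mul(3, 7548) = 22644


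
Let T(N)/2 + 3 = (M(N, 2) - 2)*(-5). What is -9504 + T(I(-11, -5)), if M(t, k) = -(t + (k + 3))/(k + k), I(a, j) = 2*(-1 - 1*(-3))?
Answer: -18935/2 ≈ -9467.5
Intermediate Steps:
I(a, j) = 4 (I(a, j) = 2*(-1 + 3) = 2*2 = 4)
M(t, k) = -(3 + k + t)/(2*k) (M(t, k) = -(t + (3 + k))/(2*k) = -(3 + k + t)*1/(2*k) = -(3 + k + t)/(2*k))
T(N) = 53/2 + 5*N/2 (T(N) = -6 + 2*(((½)*(-3 - 1*2 - N)/2 - 2)*(-5)) = -6 + 2*(((½)*(½)*(-3 - 2 - N) - 2)*(-5)) = -6 + 2*(((½)*(½)*(-5 - N) - 2)*(-5)) = -6 + 2*(((-5/4 - N/4) - 2)*(-5)) = -6 + 2*((-13/4 - N/4)*(-5)) = -6 + 2*(65/4 + 5*N/4) = -6 + (65/2 + 5*N/2) = 53/2 + 5*N/2)
-9504 + T(I(-11, -5)) = -9504 + (53/2 + (5/2)*4) = -9504 + (53/2 + 10) = -9504 + 73/2 = -18935/2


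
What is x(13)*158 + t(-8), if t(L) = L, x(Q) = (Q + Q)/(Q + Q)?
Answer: 150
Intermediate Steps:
x(Q) = 1 (x(Q) = (2*Q)/((2*Q)) = (2*Q)*(1/(2*Q)) = 1)
x(13)*158 + t(-8) = 1*158 - 8 = 158 - 8 = 150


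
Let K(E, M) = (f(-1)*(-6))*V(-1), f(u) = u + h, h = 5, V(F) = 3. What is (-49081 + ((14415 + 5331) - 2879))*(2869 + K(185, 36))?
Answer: -90102558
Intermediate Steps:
f(u) = 5 + u (f(u) = u + 5 = 5 + u)
K(E, M) = -72 (K(E, M) = ((5 - 1)*(-6))*3 = (4*(-6))*3 = -24*3 = -72)
(-49081 + ((14415 + 5331) - 2879))*(2869 + K(185, 36)) = (-49081 + ((14415 + 5331) - 2879))*(2869 - 72) = (-49081 + (19746 - 2879))*2797 = (-49081 + 16867)*2797 = -32214*2797 = -90102558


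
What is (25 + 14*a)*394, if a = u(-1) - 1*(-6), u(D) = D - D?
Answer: 42946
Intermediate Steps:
u(D) = 0
a = 6 (a = 0 - 1*(-6) = 0 + 6 = 6)
(25 + 14*a)*394 = (25 + 14*6)*394 = (25 + 84)*394 = 109*394 = 42946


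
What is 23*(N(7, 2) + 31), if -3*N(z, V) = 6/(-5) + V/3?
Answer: 32269/45 ≈ 717.09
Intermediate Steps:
N(z, V) = ⅖ - V/9 (N(z, V) = -(6/(-5) + V/3)/3 = -(6*(-⅕) + V*(⅓))/3 = -(-6/5 + V/3)/3 = ⅖ - V/9)
23*(N(7, 2) + 31) = 23*((⅖ - ⅑*2) + 31) = 23*((⅖ - 2/9) + 31) = 23*(8/45 + 31) = 23*(1403/45) = 32269/45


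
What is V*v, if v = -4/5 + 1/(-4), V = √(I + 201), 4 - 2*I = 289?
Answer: -63*√26/40 ≈ -8.0310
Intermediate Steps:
I = -285/2 (I = 2 - ½*289 = 2 - 289/2 = -285/2 ≈ -142.50)
V = 3*√26/2 (V = √(-285/2 + 201) = √(117/2) = 3*√26/2 ≈ 7.6485)
v = -21/20 (v = -4*⅕ + 1*(-¼) = -⅘ - ¼ = -21/20 ≈ -1.0500)
V*v = (3*√26/2)*(-21/20) = -63*√26/40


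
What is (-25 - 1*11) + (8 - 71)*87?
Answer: -5517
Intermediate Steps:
(-25 - 1*11) + (8 - 71)*87 = (-25 - 11) - 63*87 = -36 - 5481 = -5517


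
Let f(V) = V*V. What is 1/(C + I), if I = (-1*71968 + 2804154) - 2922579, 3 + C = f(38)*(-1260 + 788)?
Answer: -1/871964 ≈ -1.1468e-6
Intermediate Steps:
f(V) = V²
C = -681571 (C = -3 + 38²*(-1260 + 788) = -3 + 1444*(-472) = -3 - 681568 = -681571)
I = -190393 (I = (-71968 + 2804154) - 2922579 = 2732186 - 2922579 = -190393)
1/(C + I) = 1/(-681571 - 190393) = 1/(-871964) = -1/871964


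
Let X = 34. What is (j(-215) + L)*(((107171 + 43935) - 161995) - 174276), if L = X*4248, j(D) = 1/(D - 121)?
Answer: -8985900244915/336 ≈ -2.6744e+10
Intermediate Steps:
j(D) = 1/(-121 + D)
L = 144432 (L = 34*4248 = 144432)
(j(-215) + L)*(((107171 + 43935) - 161995) - 174276) = (1/(-121 - 215) + 144432)*(((107171 + 43935) - 161995) - 174276) = (1/(-336) + 144432)*((151106 - 161995) - 174276) = (-1/336 + 144432)*(-10889 - 174276) = (48529151/336)*(-185165) = -8985900244915/336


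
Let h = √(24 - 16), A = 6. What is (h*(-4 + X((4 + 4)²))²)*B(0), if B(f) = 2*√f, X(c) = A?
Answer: 0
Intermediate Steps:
X(c) = 6
h = 2*√2 (h = √8 = 2*√2 ≈ 2.8284)
(h*(-4 + X((4 + 4)²))²)*B(0) = ((2*√2)*(-4 + 6)²)*(2*√0) = ((2*√2)*2²)*(2*0) = ((2*√2)*4)*0 = (8*√2)*0 = 0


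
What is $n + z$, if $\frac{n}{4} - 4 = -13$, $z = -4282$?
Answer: $-4318$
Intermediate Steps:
$n = -36$ ($n = 16 + 4 \left(-13\right) = 16 - 52 = -36$)
$n + z = -36 - 4282 = -4318$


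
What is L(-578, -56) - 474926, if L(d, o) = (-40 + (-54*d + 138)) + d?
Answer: -444194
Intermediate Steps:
L(d, o) = 98 - 53*d (L(d, o) = (-40 + (138 - 54*d)) + d = (98 - 54*d) + d = 98 - 53*d)
L(-578, -56) - 474926 = (98 - 53*(-578)) - 474926 = (98 + 30634) - 474926 = 30732 - 474926 = -444194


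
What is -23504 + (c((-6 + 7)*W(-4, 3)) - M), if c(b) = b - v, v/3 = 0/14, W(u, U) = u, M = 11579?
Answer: -35087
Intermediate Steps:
v = 0 (v = 3*(0/14) = 3*(0*(1/14)) = 3*0 = 0)
c(b) = b (c(b) = b - 1*0 = b + 0 = b)
-23504 + (c((-6 + 7)*W(-4, 3)) - M) = -23504 + ((-6 + 7)*(-4) - 1*11579) = -23504 + (1*(-4) - 11579) = -23504 + (-4 - 11579) = -23504 - 11583 = -35087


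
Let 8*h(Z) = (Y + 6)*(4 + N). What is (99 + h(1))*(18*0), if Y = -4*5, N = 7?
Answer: 0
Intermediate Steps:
Y = -20
h(Z) = -77/4 (h(Z) = ((-20 + 6)*(4 + 7))/8 = (-14*11)/8 = (1/8)*(-154) = -77/4)
(99 + h(1))*(18*0) = (99 - 77/4)*(18*0) = (319/4)*0 = 0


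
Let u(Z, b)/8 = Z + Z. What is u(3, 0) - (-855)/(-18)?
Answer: ½ ≈ 0.50000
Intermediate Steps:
u(Z, b) = 16*Z (u(Z, b) = 8*(Z + Z) = 8*(2*Z) = 16*Z)
u(3, 0) - (-855)/(-18) = 16*3 - (-855)/(-18) = 48 - (-855)*(-1)/18 = 48 - 45*19/18 = 48 - 95/2 = ½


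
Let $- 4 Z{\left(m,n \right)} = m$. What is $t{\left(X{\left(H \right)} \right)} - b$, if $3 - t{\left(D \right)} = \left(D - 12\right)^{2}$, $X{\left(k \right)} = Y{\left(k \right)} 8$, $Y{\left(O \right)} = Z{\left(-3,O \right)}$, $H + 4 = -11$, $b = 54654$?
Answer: $-54687$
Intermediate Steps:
$Z{\left(m,n \right)} = - \frac{m}{4}$
$H = -15$ ($H = -4 - 11 = -15$)
$Y{\left(O \right)} = \frac{3}{4}$ ($Y{\left(O \right)} = \left(- \frac{1}{4}\right) \left(-3\right) = \frac{3}{4}$)
$X{\left(k \right)} = 6$ ($X{\left(k \right)} = \frac{3}{4} \cdot 8 = 6$)
$t{\left(D \right)} = 3 - \left(-12 + D\right)^{2}$ ($t{\left(D \right)} = 3 - \left(D - 12\right)^{2} = 3 - \left(-12 + D\right)^{2}$)
$t{\left(X{\left(H \right)} \right)} - b = \left(3 - \left(-12 + 6\right)^{2}\right) - 54654 = \left(3 - \left(-6\right)^{2}\right) - 54654 = \left(3 - 36\right) - 54654 = -33 - 54654 = -54687$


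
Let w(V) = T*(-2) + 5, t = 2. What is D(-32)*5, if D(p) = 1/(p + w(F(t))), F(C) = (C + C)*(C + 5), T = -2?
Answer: -5/23 ≈ -0.21739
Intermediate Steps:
F(C) = 2*C*(5 + C) (F(C) = (2*C)*(5 + C) = 2*C*(5 + C))
w(V) = 9 (w(V) = -2*(-2) + 5 = 4 + 5 = 9)
D(p) = 1/(9 + p) (D(p) = 1/(p + 9) = 1/(9 + p))
D(-32)*5 = 5/(9 - 32) = 5/(-23) = -1/23*5 = -5/23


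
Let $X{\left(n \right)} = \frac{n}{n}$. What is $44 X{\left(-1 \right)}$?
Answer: $44$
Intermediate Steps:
$X{\left(n \right)} = 1$
$44 X{\left(-1 \right)} = 44 \cdot 1 = 44$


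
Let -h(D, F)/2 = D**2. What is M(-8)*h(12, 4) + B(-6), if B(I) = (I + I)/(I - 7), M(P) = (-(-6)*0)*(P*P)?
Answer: 12/13 ≈ 0.92308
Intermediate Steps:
h(D, F) = -2*D**2
M(P) = 0 (M(P) = (-3*0)*P**2 = 0*P**2 = 0)
B(I) = 2*I/(-7 + I) (B(I) = (2*I)/(-7 + I) = 2*I/(-7 + I))
M(-8)*h(12, 4) + B(-6) = 0*(-2*12**2) + 2*(-6)/(-7 - 6) = 0*(-2*144) + 2*(-6)/(-13) = 0*(-288) + 2*(-6)*(-1/13) = 0 + 12/13 = 12/13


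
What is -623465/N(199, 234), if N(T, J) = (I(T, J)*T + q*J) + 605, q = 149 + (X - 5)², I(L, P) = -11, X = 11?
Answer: -623465/41706 ≈ -14.949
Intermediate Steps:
q = 185 (q = 149 + (11 - 5)² = 149 + 6² = 149 + 36 = 185)
N(T, J) = 605 - 11*T + 185*J (N(T, J) = (-11*T + 185*J) + 605 = 605 - 11*T + 185*J)
-623465/N(199, 234) = -623465/(605 - 11*199 + 185*234) = -623465/(605 - 2189 + 43290) = -623465/41706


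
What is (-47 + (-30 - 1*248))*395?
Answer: -128375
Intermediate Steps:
(-47 + (-30 - 1*248))*395 = (-47 + (-30 - 248))*395 = (-47 - 278)*395 = -325*395 = -128375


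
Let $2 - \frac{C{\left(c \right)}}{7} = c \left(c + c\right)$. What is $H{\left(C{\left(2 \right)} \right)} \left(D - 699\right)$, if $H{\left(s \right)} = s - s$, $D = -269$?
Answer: $0$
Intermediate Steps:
$C{\left(c \right)} = 14 - 14 c^{2}$ ($C{\left(c \right)} = 14 - 7 c \left(c + c\right) = 14 - 7 c 2 c = 14 - 7 \cdot 2 c^{2} = 14 - 14 c^{2}$)
$H{\left(s \right)} = 0$
$H{\left(C{\left(2 \right)} \right)} \left(D - 699\right) = 0 \left(-269 - 699\right) = 0 \left(-968\right) = 0$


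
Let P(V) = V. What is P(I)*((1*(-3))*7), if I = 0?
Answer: 0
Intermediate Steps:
P(I)*((1*(-3))*7) = 0*((1*(-3))*7) = 0*(-3*7) = 0*(-21) = 0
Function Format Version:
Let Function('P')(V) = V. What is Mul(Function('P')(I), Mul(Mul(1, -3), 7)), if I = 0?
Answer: 0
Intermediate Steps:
Mul(Function('P')(I), Mul(Mul(1, -3), 7)) = Mul(0, Mul(Mul(1, -3), 7)) = Mul(0, Mul(-3, 7)) = Mul(0, -21) = 0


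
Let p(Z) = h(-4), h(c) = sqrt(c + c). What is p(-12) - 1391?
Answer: -1391 + 2*I*sqrt(2) ≈ -1391.0 + 2.8284*I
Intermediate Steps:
h(c) = sqrt(2)*sqrt(c) (h(c) = sqrt(2*c) = sqrt(2)*sqrt(c))
p(Z) = 2*I*sqrt(2) (p(Z) = sqrt(2)*sqrt(-4) = sqrt(2)*(2*I) = 2*I*sqrt(2))
p(-12) - 1391 = 2*I*sqrt(2) - 1391 = -1391 + 2*I*sqrt(2)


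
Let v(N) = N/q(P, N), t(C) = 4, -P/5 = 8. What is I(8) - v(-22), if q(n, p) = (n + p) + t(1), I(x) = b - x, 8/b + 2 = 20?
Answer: -2071/261 ≈ -7.9349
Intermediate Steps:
P = -40 (P = -5*8 = -40)
b = 4/9 (b = 8/(-2 + 20) = 8/18 = 8*(1/18) = 4/9 ≈ 0.44444)
I(x) = 4/9 - x
q(n, p) = 4 + n + p (q(n, p) = (n + p) + 4 = 4 + n + p)
v(N) = N/(-36 + N) (v(N) = N/(4 - 40 + N) = N/(-36 + N))
I(8) - v(-22) = (4/9 - 1*8) - (-22)/(-36 - 22) = (4/9 - 8) - (-22)/(-58) = -68/9 - (-22)*(-1)/58 = -68/9 - 1*11/29 = -68/9 - 11/29 = -2071/261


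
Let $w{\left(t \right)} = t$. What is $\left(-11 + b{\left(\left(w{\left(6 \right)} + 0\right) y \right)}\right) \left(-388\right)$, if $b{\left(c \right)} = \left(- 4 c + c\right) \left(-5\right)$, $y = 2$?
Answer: $-65572$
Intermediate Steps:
$b{\left(c \right)} = 15 c$ ($b{\left(c \right)} = - 3 c \left(-5\right) = 15 c$)
$\left(-11 + b{\left(\left(w{\left(6 \right)} + 0\right) y \right)}\right) \left(-388\right) = \left(-11 + 15 \left(6 + 0\right) 2\right) \left(-388\right) = \left(-11 + 15 \cdot 6 \cdot 2\right) \left(-388\right) = \left(-11 + 15 \cdot 12\right) \left(-388\right) = \left(-11 + 180\right) \left(-388\right) = 169 \left(-388\right) = -65572$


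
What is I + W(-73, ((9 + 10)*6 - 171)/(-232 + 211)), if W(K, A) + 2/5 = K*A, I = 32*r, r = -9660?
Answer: -10826149/35 ≈ -3.0932e+5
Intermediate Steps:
I = -309120 (I = 32*(-9660) = -309120)
W(K, A) = -⅖ + A*K (W(K, A) = -⅖ + K*A = -⅖ + A*K)
I + W(-73, ((9 + 10)*6 - 171)/(-232 + 211)) = -309120 + (-⅖ + (((9 + 10)*6 - 171)/(-232 + 211))*(-73)) = -309120 + (-⅖ + ((19*6 - 171)/(-21))*(-73)) = -309120 + (-⅖ + ((114 - 171)*(-1/21))*(-73)) = -309120 + (-⅖ - 57*(-1/21)*(-73)) = -309120 + (-⅖ + (19/7)*(-73)) = -309120 + (-⅖ - 1387/7) = -309120 - 6949/35 = -10826149/35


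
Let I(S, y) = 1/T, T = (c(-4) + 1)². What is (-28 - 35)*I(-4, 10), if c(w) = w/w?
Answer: -63/4 ≈ -15.750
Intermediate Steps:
c(w) = 1
T = 4 (T = (1 + 1)² = 2² = 4)
I(S, y) = ¼ (I(S, y) = 1/4 = ¼)
(-28 - 35)*I(-4, 10) = (-28 - 35)*(¼) = -63*¼ = -63/4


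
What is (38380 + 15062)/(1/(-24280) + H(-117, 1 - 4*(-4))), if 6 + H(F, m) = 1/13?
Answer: -5622810960/623191 ≈ -9022.6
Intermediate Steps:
H(F, m) = -77/13 (H(F, m) = -6 + 1/13 = -77/13)
(38380 + 15062)/(1/(-24280) + H(-117, 1 - 4*(-4))) = (38380 + 15062)/(1/(-24280) - 77/13) = 53442/(-1/24280 - 77/13) = 53442/(-1869573/315640) = 53442*(-315640/1869573) = -5622810960/623191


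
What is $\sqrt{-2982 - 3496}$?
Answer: $i \sqrt{6478} \approx 80.486 i$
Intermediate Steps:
$\sqrt{-2982 - 3496} = \sqrt{-6478} = i \sqrt{6478}$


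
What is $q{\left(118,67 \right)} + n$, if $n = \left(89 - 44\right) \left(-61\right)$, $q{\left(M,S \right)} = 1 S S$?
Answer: $1744$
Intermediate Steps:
$q{\left(M,S \right)} = S^{2}$ ($q{\left(M,S \right)} = S S = S^{2}$)
$n = -2745$ ($n = \left(89 + \left(-50 + 6\right)\right) \left(-61\right) = \left(89 - 44\right) \left(-61\right) = 45 \left(-61\right) = -2745$)
$q{\left(118,67 \right)} + n = 67^{2} - 2745 = 4489 - 2745 = 1744$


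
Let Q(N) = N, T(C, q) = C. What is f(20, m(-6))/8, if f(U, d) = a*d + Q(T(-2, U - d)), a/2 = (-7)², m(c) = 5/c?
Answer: -251/24 ≈ -10.458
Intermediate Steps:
a = 98 (a = 2*(-7)² = 2*49 = 98)
f(U, d) = -2 + 98*d (f(U, d) = 98*d - 2 = -2 + 98*d)
f(20, m(-6))/8 = (-2 + 98*(5/(-6)))/8 = (-2 + 98*(5*(-⅙)))/8 = (-2 + 98*(-⅚))/8 = (-2 - 245/3)/8 = (⅛)*(-251/3) = -251/24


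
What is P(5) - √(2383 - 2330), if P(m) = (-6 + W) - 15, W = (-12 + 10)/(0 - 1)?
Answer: -19 - √53 ≈ -26.280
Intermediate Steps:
W = 2 (W = -2/(-1) = -2*(-1) = 2)
P(m) = -19 (P(m) = (-6 + 2) - 15 = -4 - 15 = -19)
P(5) - √(2383 - 2330) = -19 - √(2383 - 2330) = -19 - √53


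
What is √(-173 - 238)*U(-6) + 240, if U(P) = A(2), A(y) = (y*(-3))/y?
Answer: 240 - 3*I*√411 ≈ 240.0 - 60.819*I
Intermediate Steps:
A(y) = -3 (A(y) = (-3*y)/y = -3)
U(P) = -3
√(-173 - 238)*U(-6) + 240 = √(-173 - 238)*(-3) + 240 = √(-411)*(-3) + 240 = (I*√411)*(-3) + 240 = -3*I*√411 + 240 = 240 - 3*I*√411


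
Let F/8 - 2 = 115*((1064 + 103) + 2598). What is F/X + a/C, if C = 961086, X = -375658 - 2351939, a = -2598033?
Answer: -111993678289/28187691294 ≈ -3.9731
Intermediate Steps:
X = -2727597
F = 3463816 (F = 16 + 8*(115*((1064 + 103) + 2598)) = 16 + 8*(115*(1167 + 2598)) = 16 + 8*(115*3765) = 16 + 8*432975 = 16 + 3463800 = 3463816)
F/X + a/C = 3463816/(-2727597) - 2598033/961086 = 3463816*(-1/2727597) - 2598033*1/961086 = -111736/87987 - 866011/320362 = -111993678289/28187691294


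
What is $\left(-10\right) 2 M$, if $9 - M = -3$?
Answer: $-240$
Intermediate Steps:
$M = 12$ ($M = 9 - -3 = 9 + 3 = 12$)
$\left(-10\right) 2 M = \left(-10\right) 2 \cdot 12 = \left(-20\right) 12 = -240$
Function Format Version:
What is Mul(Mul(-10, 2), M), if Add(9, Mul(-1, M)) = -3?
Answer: -240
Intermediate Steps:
M = 12 (M = Add(9, Mul(-1, -3)) = Add(9, 3) = 12)
Mul(Mul(-10, 2), M) = Mul(Mul(-10, 2), 12) = Mul(-20, 12) = -240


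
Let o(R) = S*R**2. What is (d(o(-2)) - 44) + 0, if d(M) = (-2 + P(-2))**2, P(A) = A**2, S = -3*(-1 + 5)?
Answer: -40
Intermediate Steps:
S = -12 (S = -3*4 = -12)
o(R) = -12*R**2
d(M) = 4 (d(M) = (-2 + (-2)**2)**2 = (-2 + 4)**2 = 2**2 = 4)
(d(o(-2)) - 44) + 0 = (4 - 44) + 0 = -40 + 0 = -40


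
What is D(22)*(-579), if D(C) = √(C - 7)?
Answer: -579*√15 ≈ -2242.5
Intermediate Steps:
D(C) = √(-7 + C)
D(22)*(-579) = √(-7 + 22)*(-579) = √15*(-579) = -579*√15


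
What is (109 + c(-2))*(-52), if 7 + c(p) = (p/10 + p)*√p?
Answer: -5304 + 572*I*√2/5 ≈ -5304.0 + 161.79*I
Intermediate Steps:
c(p) = -7 + 11*p^(3/2)/10 (c(p) = -7 + (p/10 + p)*√p = -7 + (11*p/10)*√p = -7 + 11*p^(3/2)/10)
(109 + c(-2))*(-52) = (109 + (-7 + 11*(-2)^(3/2)/10))*(-52) = (109 + (-7 + 11*(-2*I*√2)/10))*(-52) = (109 + (-7 - 11*I*√2/5))*(-52) = (102 - 11*I*√2/5)*(-52) = -5304 + 572*I*√2/5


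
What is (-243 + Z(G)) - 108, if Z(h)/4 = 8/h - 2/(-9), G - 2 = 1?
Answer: -3055/9 ≈ -339.44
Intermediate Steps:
G = 3 (G = 2 + 1 = 3)
Z(h) = 8/9 + 32/h (Z(h) = 4*(8/h - 2/(-9)) = 4*(8/h - 2*(-1/9)) = 4*(8/h + 2/9) = 4*(2/9 + 8/h) = 8/9 + 32/h)
(-243 + Z(G)) - 108 = (-243 + (8/9 + 32/3)) - 108 = (-243 + 104/9) - 108 = -2083/9 - 108 = -3055/9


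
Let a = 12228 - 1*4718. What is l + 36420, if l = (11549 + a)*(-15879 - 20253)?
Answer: -688603368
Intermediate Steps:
a = 7510 (a = 12228 - 4718 = 7510)
l = -688639788 (l = (11549 + 7510)*(-15879 - 20253) = 19059*(-36132) = -688639788)
l + 36420 = -688639788 + 36420 = -688603368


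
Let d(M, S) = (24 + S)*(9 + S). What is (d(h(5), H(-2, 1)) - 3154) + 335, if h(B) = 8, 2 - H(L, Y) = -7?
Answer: -2225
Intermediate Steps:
H(L, Y) = 9 (H(L, Y) = 2 - 1*(-7) = 2 + 7 = 9)
d(M, S) = (9 + S)*(24 + S)
(d(h(5), H(-2, 1)) - 3154) + 335 = ((216 + 9² + 33*9) - 3154) + 335 = ((216 + 81 + 297) - 3154) + 335 = (594 - 3154) + 335 = -2560 + 335 = -2225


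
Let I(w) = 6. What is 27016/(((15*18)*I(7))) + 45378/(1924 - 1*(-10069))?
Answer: 99378812/4857165 ≈ 20.460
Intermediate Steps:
27016/(((15*18)*I(7))) + 45378/(1924 - 1*(-10069)) = 27016/(((15*18)*6)) + 45378/(1924 - 1*(-10069)) = 27016/((270*6)) + 45378/(1924 + 10069) = 27016/1620 + 45378/11993 = 27016*(1/1620) + 45378*(1/11993) = 6754/405 + 45378/11993 = 99378812/4857165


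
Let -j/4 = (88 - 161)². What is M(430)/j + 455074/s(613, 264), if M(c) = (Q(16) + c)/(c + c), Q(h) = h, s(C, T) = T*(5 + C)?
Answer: 65173707691/23366119590 ≈ 2.7892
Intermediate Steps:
j = -21316 (j = -4*(88 - 161)² = -4*(-73)² = -4*5329 = -21316)
M(c) = (16 + c)/(2*c) (M(c) = (16 + c)/(c + c) = (16 + c)/((2*c)) = (16 + c)*(1/(2*c)) = (16 + c)/(2*c))
M(430)/j + 455074/s(613, 264) = ((½)*(16 + 430)/430)/(-21316) + 455074/((264*(5 + 613))) = ((½)*(1/430)*446)*(-1/21316) + 455074/((264*618)) = (223/430)*(-1/21316) + 455074/163152 = -223/9165880 + 455074*(1/163152) = -223/9165880 + 227537/81576 = 65173707691/23366119590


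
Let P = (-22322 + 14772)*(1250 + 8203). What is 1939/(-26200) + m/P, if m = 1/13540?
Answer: -2342195250419/31648022465250 ≈ -0.074008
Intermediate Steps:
m = 1/13540 ≈ 7.3855e-5
P = -71370150 (P = -7550*9453 = -71370150)
1939/(-26200) + m/P = 1939/(-26200) + (1/13540)/(-71370150) = 1939*(-1/26200) + (1/13540)*(-1/71370150) = -1939/26200 - 1/966351831000 = -2342195250419/31648022465250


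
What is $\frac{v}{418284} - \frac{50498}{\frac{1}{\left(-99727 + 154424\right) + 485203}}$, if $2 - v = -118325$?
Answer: $- \frac{11404040682618473}{418284} \approx -2.7264 \cdot 10^{10}$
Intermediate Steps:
$v = 118327$ ($v = 2 - -118325 = 2 + 118325 = 118327$)
$\frac{v}{418284} - \frac{50498}{\frac{1}{\left(-99727 + 154424\right) + 485203}} = \frac{118327}{418284} - \frac{50498}{\frac{1}{\left(-99727 + 154424\right) + 485203}} = 118327 \cdot \frac{1}{418284} - \frac{50498}{\frac{1}{54697 + 485203}} = \frac{118327}{418284} - \frac{50498}{\frac{1}{539900}} = \frac{118327}{418284} - 50498 \frac{1}{\frac{1}{539900}} = \frac{118327}{418284} - 27263870200 = - \frac{11404040682618473}{418284}$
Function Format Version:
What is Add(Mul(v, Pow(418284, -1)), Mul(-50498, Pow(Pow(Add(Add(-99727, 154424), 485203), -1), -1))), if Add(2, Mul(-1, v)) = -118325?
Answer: Rational(-11404040682618473, 418284) ≈ -2.7264e+10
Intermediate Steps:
v = 118327 (v = Add(2, Mul(-1, -118325)) = Add(2, 118325) = 118327)
Add(Mul(v, Pow(418284, -1)), Mul(-50498, Pow(Pow(Add(Add(-99727, 154424), 485203), -1), -1))) = Add(Mul(118327, Pow(418284, -1)), Mul(-50498, Pow(Pow(Add(Add(-99727, 154424), 485203), -1), -1))) = Add(Mul(118327, Rational(1, 418284)), Mul(-50498, Pow(Pow(Add(54697, 485203), -1), -1))) = Add(Rational(118327, 418284), Mul(-50498, Pow(Pow(539900, -1), -1))) = Add(Rational(118327, 418284), Mul(-50498, Pow(Rational(1, 539900), -1))) = Add(Rational(118327, 418284), Mul(-50498, 539900)) = Add(Rational(118327, 418284), -27263870200) = Rational(-11404040682618473, 418284)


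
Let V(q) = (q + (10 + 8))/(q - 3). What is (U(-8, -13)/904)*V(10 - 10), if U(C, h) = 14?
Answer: -21/226 ≈ -0.092920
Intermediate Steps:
V(q) = (18 + q)/(-3 + q) (V(q) = (q + 18)/(-3 + q) = (18 + q)/(-3 + q))
(U(-8, -13)/904)*V(10 - 10) = (14/904)*((18 + (10 - 10))/(-3 + (10 - 10))) = (14*(1/904))*((18 + 0)/(-3 + 0)) = 7*(18/(-3))/452 = 7*(-1/3*18)/452 = (7/452)*(-6) = -21/226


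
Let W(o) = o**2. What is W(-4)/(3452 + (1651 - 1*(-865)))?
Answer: 1/373 ≈ 0.0026810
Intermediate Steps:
W(-4)/(3452 + (1651 - 1*(-865))) = (-4)**2/(3452 + (1651 - 1*(-865))) = 16/(3452 + (1651 + 865)) = 16/(3452 + 2516) = 16/5968 = (1/5968)*16 = 1/373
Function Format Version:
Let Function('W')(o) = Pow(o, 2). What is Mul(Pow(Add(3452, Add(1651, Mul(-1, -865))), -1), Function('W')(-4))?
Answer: Rational(1, 373) ≈ 0.0026810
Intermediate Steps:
Mul(Pow(Add(3452, Add(1651, Mul(-1, -865))), -1), Function('W')(-4)) = Mul(Pow(Add(3452, Add(1651, Mul(-1, -865))), -1), Pow(-4, 2)) = Mul(Pow(Add(3452, Add(1651, 865)), -1), 16) = Mul(Pow(Add(3452, 2516), -1), 16) = Mul(Pow(5968, -1), 16) = Mul(Rational(1, 5968), 16) = Rational(1, 373)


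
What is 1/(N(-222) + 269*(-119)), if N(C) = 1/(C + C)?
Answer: -444/14212885 ≈ -3.1239e-5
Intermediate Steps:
N(C) = 1/(2*C)
1/(N(-222) + 269*(-119)) = 1/((½)/(-222) + 269*(-119)) = 1/((½)*(-1/222) - 32011) = 1/(-1/444 - 32011) = 1/(-14212885/444) = -444/14212885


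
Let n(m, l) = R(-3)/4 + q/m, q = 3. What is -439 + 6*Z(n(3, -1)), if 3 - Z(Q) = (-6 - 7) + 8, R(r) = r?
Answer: -391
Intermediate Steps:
n(m, l) = -3/4 + 3/m
Z(Q) = 8 (Z(Q) = 3 - ((-6 - 7) + 8) = 3 - (-13 + 8) = 3 - 1*(-5) = 3 + 5 = 8)
-439 + 6*Z(n(3, -1)) = -439 + 6*8 = -439 + 48 = -391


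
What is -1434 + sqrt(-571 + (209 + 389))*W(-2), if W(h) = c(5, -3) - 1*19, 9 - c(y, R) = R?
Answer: -1434 - 21*sqrt(3) ≈ -1470.4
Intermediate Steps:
c(y, R) = 9 - R
W(h) = -7 (W(h) = (9 - 1*(-3)) - 1*19 = (9 + 3) - 19 = 12 - 19 = -7)
-1434 + sqrt(-571 + (209 + 389))*W(-2) = -1434 + sqrt(-571 + (209 + 389))*(-7) = -1434 + sqrt(-571 + 598)*(-7) = -1434 + sqrt(27)*(-7) = -1434 + (3*sqrt(3))*(-7) = -1434 - 21*sqrt(3)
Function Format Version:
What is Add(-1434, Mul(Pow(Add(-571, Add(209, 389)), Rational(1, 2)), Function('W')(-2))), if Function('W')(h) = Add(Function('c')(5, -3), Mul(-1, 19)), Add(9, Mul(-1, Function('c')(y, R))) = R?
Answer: Add(-1434, Mul(-21, Pow(3, Rational(1, 2)))) ≈ -1470.4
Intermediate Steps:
Function('c')(y, R) = Add(9, Mul(-1, R))
Function('W')(h) = -7 (Function('W')(h) = Add(Add(9, Mul(-1, -3)), Mul(-1, 19)) = Add(Add(9, 3), -19) = Add(12, -19) = -7)
Add(-1434, Mul(Pow(Add(-571, Add(209, 389)), Rational(1, 2)), Function('W')(-2))) = Add(-1434, Mul(Pow(Add(-571, Add(209, 389)), Rational(1, 2)), -7)) = Add(-1434, Mul(Pow(Add(-571, 598), Rational(1, 2)), -7)) = Add(-1434, Mul(Pow(27, Rational(1, 2)), -7)) = Add(-1434, Mul(Mul(3, Pow(3, Rational(1, 2))), -7)) = Add(-1434, Mul(-21, Pow(3, Rational(1, 2))))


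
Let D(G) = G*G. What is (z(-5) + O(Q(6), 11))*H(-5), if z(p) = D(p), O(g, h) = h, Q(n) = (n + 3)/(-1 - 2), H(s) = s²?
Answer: 900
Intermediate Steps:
D(G) = G²
Q(n) = -1 - n/3 (Q(n) = (3 + n)/(-3) = (3 + n)*(-⅓) = -1 - n/3)
z(p) = p²
(z(-5) + O(Q(6), 11))*H(-5) = ((-5)² + 11)*(-5)² = (25 + 11)*25 = 36*25 = 900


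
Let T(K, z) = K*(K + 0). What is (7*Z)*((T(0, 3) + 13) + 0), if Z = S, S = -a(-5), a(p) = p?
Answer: 455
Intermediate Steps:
T(K, z) = K² (T(K, z) = K*K = K²)
S = 5 (S = -1*(-5) = 5)
Z = 5
(7*Z)*((T(0, 3) + 13) + 0) = (7*5)*((0² + 13) + 0) = 35*((0 + 13) + 0) = 35*(13 + 0) = 35*13 = 455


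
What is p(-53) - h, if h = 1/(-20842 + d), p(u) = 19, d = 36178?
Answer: 291383/15336 ≈ 19.000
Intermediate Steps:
h = 1/15336 (h = 1/(-20842 + 36178) = 1/15336 ≈ 6.5206e-5)
p(-53) - h = 19 - 1*1/15336 = 19 - 1/15336 = 291383/15336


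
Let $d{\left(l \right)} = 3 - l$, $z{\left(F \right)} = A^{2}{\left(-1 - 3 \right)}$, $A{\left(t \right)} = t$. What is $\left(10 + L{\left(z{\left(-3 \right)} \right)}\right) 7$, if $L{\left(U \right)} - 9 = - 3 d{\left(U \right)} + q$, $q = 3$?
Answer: $427$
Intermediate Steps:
$z{\left(F \right)} = 16$ ($z{\left(F \right)} = \left(-1 - 3\right)^{2} = \left(-4\right)^{2} = 16$)
$L{\left(U \right)} = 3 + 3 U$ ($L{\left(U \right)} = 9 - \left(-3 + 3 \left(3 - U\right)\right) = 9 + \left(\left(-9 + 3 U\right) + 3\right) = 9 + \left(-6 + 3 U\right) = 3 + 3 U$)
$\left(10 + L{\left(z{\left(-3 \right)} \right)}\right) 7 = \left(10 + \left(3 + 3 \cdot 16\right)\right) 7 = \left(10 + \left(3 + 48\right)\right) 7 = \left(10 + 51\right) 7 = 61 \cdot 7 = 427$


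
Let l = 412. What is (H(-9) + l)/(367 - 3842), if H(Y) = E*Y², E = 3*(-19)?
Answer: 841/695 ≈ 1.2101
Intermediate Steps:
E = -57
H(Y) = -57*Y²
(H(-9) + l)/(367 - 3842) = (-57*(-9)² + 412)/(367 - 3842) = (-57*81 + 412)/(-3475) = (-4617 + 412)*(-1/3475) = -4205*(-1/3475) = 841/695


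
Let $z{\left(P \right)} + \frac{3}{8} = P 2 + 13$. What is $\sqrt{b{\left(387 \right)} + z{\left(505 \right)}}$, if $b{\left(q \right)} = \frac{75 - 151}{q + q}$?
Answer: $\frac{371 \sqrt{1978}}{516} \approx 31.977$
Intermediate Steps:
$z{\left(P \right)} = \frac{101}{8} + 2 P$ ($z{\left(P \right)} = - \frac{3}{8} + \left(P 2 + 13\right) = - \frac{3}{8} + \left(2 P + 13\right) = - \frac{3}{8} + \left(13 + 2 P\right) = \frac{101}{8} + 2 P$)
$b{\left(q \right)} = - \frac{38}{q}$ ($b{\left(q \right)} = - \frac{76}{2 q} = - 76 \frac{1}{2 q} = - \frac{38}{q}$)
$\sqrt{b{\left(387 \right)} + z{\left(505 \right)}} = \sqrt{- \frac{38}{387} + \left(\frac{101}{8} + 2 \cdot 505\right)} = \sqrt{\left(-38\right) \frac{1}{387} + \left(\frac{101}{8} + 1010\right)} = \sqrt{- \frac{38}{387} + \frac{8181}{8}} = \sqrt{\frac{3165743}{3096}} = \frac{371 \sqrt{1978}}{516}$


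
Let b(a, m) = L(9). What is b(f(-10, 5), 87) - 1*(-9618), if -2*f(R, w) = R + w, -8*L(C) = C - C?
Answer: 9618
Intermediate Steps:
L(C) = 0 (L(C) = -(C - C)/8 = -⅛*0 = 0)
f(R, w) = -R/2 - w/2 (f(R, w) = -(R + w)/2 = -R/2 - w/2)
b(a, m) = 0
b(f(-10, 5), 87) - 1*(-9618) = 0 - 1*(-9618) = 0 + 9618 = 9618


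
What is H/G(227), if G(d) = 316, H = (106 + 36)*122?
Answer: 4331/79 ≈ 54.823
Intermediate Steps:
H = 17324 (H = 142*122 = 17324)
H/G(227) = 17324/316 = 17324*(1/316) = 4331/79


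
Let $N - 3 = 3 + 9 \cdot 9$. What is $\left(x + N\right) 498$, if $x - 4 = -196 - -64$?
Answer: $-20418$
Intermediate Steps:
$x = -128$ ($x = 4 - 132 = -128$)
$N = 87$ ($N = 3 + \left(3 + 9 \cdot 9\right) = 3 + \left(3 + 81\right) = 3 + 84 = 87$)
$\left(x + N\right) 498 = \left(-128 + 87\right) 498 = \left(-41\right) 498 = -20418$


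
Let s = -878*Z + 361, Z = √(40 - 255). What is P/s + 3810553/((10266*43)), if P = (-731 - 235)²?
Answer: 260254931682367/24407163082626 + 273103656*I*√215/55290127 ≈ 10.663 + 72.427*I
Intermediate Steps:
Z = I*√215 (Z = √(-215) = I*√215 ≈ 14.663*I)
P = 933156 (P = (-966)² = 933156)
s = 361 - 878*I*√215 (s = -878*I*√215 + 361 = 361 - 878*I*√215 ≈ 361.0 - 12874.0*I)
P/s + 3810553/((10266*43)) = 933156/(361 - 878*I*√215) + 3810553/((10266*43)) = 933156/(361 - 878*I*√215) + 3810553/441438 = 3810553/441438 + 933156/(361 - 878*I*√215)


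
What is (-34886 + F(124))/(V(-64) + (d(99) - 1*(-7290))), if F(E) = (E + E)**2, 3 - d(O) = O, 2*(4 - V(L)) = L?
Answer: 13309/3615 ≈ 3.6816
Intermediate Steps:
V(L) = 4 - L/2
d(O) = 3 - O
F(E) = 4*E**2 (F(E) = (2*E)**2 = 4*E**2)
(-34886 + F(124))/(V(-64) + (d(99) - 1*(-7290))) = (-34886 + 4*124**2)/((4 - 1/2*(-64)) + ((3 - 1*99) - 1*(-7290))) = (-34886 + 4*15376)/((4 + 32) + ((3 - 99) + 7290)) = (-34886 + 61504)/(36 + (-96 + 7290)) = 26618/(36 + 7194) = 26618/7230 = 26618*(1/7230) = 13309/3615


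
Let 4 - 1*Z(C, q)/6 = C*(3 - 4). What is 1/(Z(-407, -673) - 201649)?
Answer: -1/204067 ≈ -4.9004e-6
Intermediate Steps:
Z(C, q) = 24 + 6*C (Z(C, q) = 24 - 6*C*(3 - 4) = 24 - 6*C*(-1) = 24 - (-6)*C = 24 + 6*C)
1/(Z(-407, -673) - 201649) = 1/((24 + 6*(-407)) - 201649) = 1/((24 - 2442) - 201649) = 1/(-2418 - 201649) = 1/(-204067) = -1/204067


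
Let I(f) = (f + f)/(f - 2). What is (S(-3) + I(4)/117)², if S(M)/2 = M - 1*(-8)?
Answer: 1378276/13689 ≈ 100.68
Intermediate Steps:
S(M) = 16 + 2*M (S(M) = 2*(M - 1*(-8)) = 2*(M + 8) = 2*(8 + M) = 16 + 2*M)
I(f) = 2*f/(-2 + f) (I(f) = (2*f)/(-2 + f) = 2*f/(-2 + f))
(S(-3) + I(4)/117)² = ((16 + 2*(-3)) + (2*4/(-2 + 4))/117)² = ((16 - 6) + (2*4/2)*(1/117))² = (10 + (2*4*(½))*(1/117))² = (10 + 4*(1/117))² = (10 + 4/117)² = (1174/117)² = 1378276/13689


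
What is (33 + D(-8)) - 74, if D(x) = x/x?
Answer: -40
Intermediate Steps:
D(x) = 1
(33 + D(-8)) - 74 = (33 + 1) - 74 = 34 - 74 = -40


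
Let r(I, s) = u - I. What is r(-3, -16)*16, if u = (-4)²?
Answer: 304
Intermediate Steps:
u = 16
r(I, s) = 16 - I
r(-3, -16)*16 = (16 - 1*(-3))*16 = (16 + 3)*16 = 19*16 = 304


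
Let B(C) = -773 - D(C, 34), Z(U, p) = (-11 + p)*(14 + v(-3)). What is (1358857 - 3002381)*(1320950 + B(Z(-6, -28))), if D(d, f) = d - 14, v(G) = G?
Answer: -2170470664880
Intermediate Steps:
D(d, f) = -14 + d
Z(U, p) = -121 + 11*p (Z(U, p) = (-11 + p)*(14 - 3) = (-11 + p)*11 = -121 + 11*p)
B(C) = -759 - C (B(C) = -773 - (-14 + C) = -773 + (14 - C) = -759 - C)
(1358857 - 3002381)*(1320950 + B(Z(-6, -28))) = (1358857 - 3002381)*(1320950 + (-759 - (-121 + 11*(-28)))) = -1643524*(1320950 + (-759 - (-121 - 308))) = -1643524*(1320950 + (-759 - 1*(-429))) = -1643524*(1320950 + (-759 + 429)) = -1643524*(1320950 - 330) = -1643524*1320620 = -2170470664880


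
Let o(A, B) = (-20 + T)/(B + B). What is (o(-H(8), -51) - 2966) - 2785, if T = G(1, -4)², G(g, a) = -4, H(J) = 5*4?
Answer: -293299/51 ≈ -5751.0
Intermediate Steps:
H(J) = 20
T = 16 (T = (-4)² = 16)
o(A, B) = -2/B (o(A, B) = (-20 + 16)/(B + B) = -4*1/(2*B) = -2/B)
(o(-H(8), -51) - 2966) - 2785 = (-2/(-51) - 2966) - 2785 = (-2*(-1/51) - 2966) - 2785 = (2/51 - 2966) - 2785 = -151264/51 - 2785 = -293299/51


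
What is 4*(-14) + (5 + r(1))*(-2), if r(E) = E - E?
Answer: -66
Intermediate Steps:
r(E) = 0
4*(-14) + (5 + r(1))*(-2) = 4*(-14) + (5 + 0)*(-2) = -56 + 5*(-2) = -56 - 10 = -66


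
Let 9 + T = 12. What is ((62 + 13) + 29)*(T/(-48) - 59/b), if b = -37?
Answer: 11791/74 ≈ 159.34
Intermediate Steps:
T = 3 (T = -9 + 12 = 3)
((62 + 13) + 29)*(T/(-48) - 59/b) = ((62 + 13) + 29)*(3/(-48) - 59/(-37)) = (75 + 29)*(3*(-1/48) - 59*(-1/37)) = 104*(-1/16 + 59/37) = 104*(907/592) = 11791/74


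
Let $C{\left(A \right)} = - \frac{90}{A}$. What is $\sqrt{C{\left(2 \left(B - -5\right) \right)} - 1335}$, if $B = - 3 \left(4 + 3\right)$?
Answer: $\frac{7 i \sqrt{435}}{4} \approx 36.499 i$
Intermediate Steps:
$B = -21$ ($B = \left(-3\right) 7 = -21$)
$\sqrt{C{\left(2 \left(B - -5\right) \right)} - 1335} = \sqrt{- \frac{90}{2 \left(-21 - -5\right)} - 1335} = \sqrt{- \frac{90}{2 \left(-21 + 5\right)} - 1335} = \sqrt{- \frac{90}{2 \left(-16\right)} - 1335} = \sqrt{- \frac{90}{-32} - 1335} = \sqrt{\left(-90\right) \left(- \frac{1}{32}\right) - 1335} = \sqrt{\frac{45}{16} - 1335} = \sqrt{- \frac{21315}{16}} = \frac{7 i \sqrt{435}}{4}$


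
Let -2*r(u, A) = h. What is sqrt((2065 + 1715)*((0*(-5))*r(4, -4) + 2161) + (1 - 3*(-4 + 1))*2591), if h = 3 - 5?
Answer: sqrt(8194490) ≈ 2862.6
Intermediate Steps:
h = -2
r(u, A) = 1 (r(u, A) = -1/2*(-2) = 1)
sqrt((2065 + 1715)*((0*(-5))*r(4, -4) + 2161) + (1 - 3*(-4 + 1))*2591) = sqrt((2065 + 1715)*((0*(-5))*1 + 2161) + (1 - 3*(-4 + 1))*2591) = sqrt(3780*(0*1 + 2161) + (1 - 3*(-3))*2591) = sqrt(3780*(0 + 2161) + (1 - 1*(-9))*2591) = sqrt(3780*2161 + (1 + 9)*2591) = sqrt(8168580 + 10*2591) = sqrt(8168580 + 25910) = sqrt(8194490)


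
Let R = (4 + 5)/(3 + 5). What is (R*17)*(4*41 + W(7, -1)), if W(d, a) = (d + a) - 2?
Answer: 3213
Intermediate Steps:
W(d, a) = -2 + a + d (W(d, a) = (a + d) - 2 = -2 + a + d)
R = 9/8 ≈ 1.1250
(R*17)*(4*41 + W(7, -1)) = ((9/8)*17)*(4*41 + (-2 - 1 + 7)) = 153*(164 + 4)/8 = (153/8)*168 = 3213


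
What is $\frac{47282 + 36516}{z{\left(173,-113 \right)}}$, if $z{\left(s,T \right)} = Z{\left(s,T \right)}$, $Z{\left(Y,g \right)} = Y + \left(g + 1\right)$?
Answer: $\frac{83798}{61} \approx 1373.7$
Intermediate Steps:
$Z{\left(Y,g \right)} = 1 + Y + g$ ($Z{\left(Y,g \right)} = Y + \left(1 + g\right) = 1 + Y + g$)
$z{\left(s,T \right)} = 1 + T + s$ ($z{\left(s,T \right)} = 1 + s + T = 1 + T + s$)
$\frac{47282 + 36516}{z{\left(173,-113 \right)}} = \frac{47282 + 36516}{1 - 113 + 173} = \frac{83798}{61}$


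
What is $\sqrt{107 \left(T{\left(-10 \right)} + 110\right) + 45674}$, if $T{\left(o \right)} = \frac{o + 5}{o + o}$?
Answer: $\frac{\sqrt{229883}}{2} \approx 239.73$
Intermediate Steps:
$T{\left(o \right)} = \frac{5 + o}{2 o}$
$\sqrt{107 \left(T{\left(-10 \right)} + 110\right) + 45674} = \sqrt{107 \left(\frac{5 - 10}{2 \left(-10\right)} + 110\right) + 45674} = \sqrt{107 \left(\frac{1}{2} \left(- \frac{1}{10}\right) \left(-5\right) + 110\right) + 45674} = \sqrt{107 \left(\frac{1}{4} + 110\right) + 45674} = \sqrt{107 \cdot \frac{441}{4} + 45674} = \sqrt{\frac{47187}{4} + 45674} = \sqrt{\frac{229883}{4}} = \frac{\sqrt{229883}}{2}$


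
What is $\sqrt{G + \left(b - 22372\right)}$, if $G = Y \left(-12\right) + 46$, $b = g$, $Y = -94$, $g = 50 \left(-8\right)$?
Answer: $i \sqrt{21598} \approx 146.96 i$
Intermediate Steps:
$g = -400$
$b = -400$
$G = 1174$ ($G = \left(-94\right) \left(-12\right) + 46 = 1128 + 46 = 1174$)
$\sqrt{G + \left(b - 22372\right)} = \sqrt{1174 - 22772} = \sqrt{-21598} = i \sqrt{21598}$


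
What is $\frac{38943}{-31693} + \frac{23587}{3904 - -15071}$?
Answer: $\frac{8599366}{601374675} \approx 0.0143$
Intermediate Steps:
$\frac{38943}{-31693} + \frac{23587}{3904 - -15071} = 38943 \left(- \frac{1}{31693}\right) + \frac{23587}{3904 + 15071} = - \frac{38943}{31693} + \frac{23587}{18975} = \frac{8599366}{601374675}$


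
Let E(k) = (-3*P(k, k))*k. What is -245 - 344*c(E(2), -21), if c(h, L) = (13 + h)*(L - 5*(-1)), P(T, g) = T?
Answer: 5259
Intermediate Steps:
E(k) = -3*k² (E(k) = (-3*k)*k = -3*k²)
c(h, L) = (5 + L)*(13 + h) (c(h, L) = (13 + h)*(L + 5) = (13 + h)*(5 + L) = (5 + L)*(13 + h))
-245 - 344*c(E(2), -21) = -245 - 344*(65 + 5*(-3*2²) + 13*(-21) - (-63)*2²) = -245 - 344*(65 + 5*(-3*4) - 273 - (-63)*4) = -245 - 344*(65 + 5*(-12) - 273 - 21*(-12)) = -245 - 344*(65 - 60 - 273 + 252) = -245 - 344*(-16) = -245 + 5504 = 5259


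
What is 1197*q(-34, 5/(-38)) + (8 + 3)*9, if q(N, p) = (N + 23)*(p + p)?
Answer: 3564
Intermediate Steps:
q(N, p) = 2*p*(23 + N) (q(N, p) = (23 + N)*(2*p) = 2*p*(23 + N))
1197*q(-34, 5/(-38)) + (8 + 3)*9 = 1197*(2*(5/(-38))*(23 - 34)) + (8 + 3)*9 = 1197*(2*(5*(-1/38))*(-11)) + 11*9 = 1197*(2*(-5/38)*(-11)) + 99 = 1197*(55/19) + 99 = 3465 + 99 = 3564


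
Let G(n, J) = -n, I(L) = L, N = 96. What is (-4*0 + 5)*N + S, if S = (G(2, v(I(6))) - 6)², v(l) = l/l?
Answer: 544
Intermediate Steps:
v(l) = 1
S = 64 (S = (-1*2 - 6)² = (-2 - 6)² = (-8)² = 64)
(-4*0 + 5)*N + S = (-4*0 + 5)*96 + 64 = (0 + 5)*96 + 64 = 5*96 + 64 = 480 + 64 = 544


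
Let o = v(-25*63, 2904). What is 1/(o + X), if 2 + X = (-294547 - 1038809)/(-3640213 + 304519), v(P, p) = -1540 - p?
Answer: -555949/2471527028 ≈ -0.00022494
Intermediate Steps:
o = -4444 (o = -1540 - 1*2904 = -1540 - 2904 = -4444)
X = -889672/555949 (X = -2 + (-294547 - 1038809)/(-3640213 + 304519) = -2 - 1333356/(-3335694) = -2 - 1333356*(-1/3335694) = -2 + 222226/555949 = -889672/555949 ≈ -1.6003)
1/(o + X) = 1/(-4444 - 889672/555949) = 1/(-2471527028/555949) = -555949/2471527028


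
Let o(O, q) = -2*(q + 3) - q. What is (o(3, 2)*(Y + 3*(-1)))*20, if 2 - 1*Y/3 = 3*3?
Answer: 5760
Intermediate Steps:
Y = -21 (Y = 6 - 9*3 = 6 - 3*9 = 6 - 27 = -21)
o(O, q) = -6 - 3*q (o(O, q) = -2*(3 + q) - q = (-6 - 2*q) - q = -6 - 3*q)
(o(3, 2)*(Y + 3*(-1)))*20 = ((-6 - 3*2)*(-21 + 3*(-1)))*20 = ((-6 - 6)*(-21 - 3))*20 = -12*(-24)*20 = 288*20 = 5760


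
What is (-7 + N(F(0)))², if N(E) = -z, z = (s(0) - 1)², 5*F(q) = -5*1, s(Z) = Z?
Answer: 64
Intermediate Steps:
F(q) = -1 (F(q) = (-5*1)/5 = (⅕)*(-5) = -1)
z = 1 (z = (0 - 1)² = (-1)² = 1)
N(E) = -1 (N(E) = -1*1 = -1)
(-7 + N(F(0)))² = (-7 - 1)² = (-8)² = 64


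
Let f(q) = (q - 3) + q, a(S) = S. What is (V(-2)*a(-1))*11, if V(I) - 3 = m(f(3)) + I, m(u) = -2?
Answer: 11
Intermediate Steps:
f(q) = -3 + 2*q (f(q) = (-3 + q) + q = -3 + 2*q)
V(I) = 1 + I (V(I) = 3 + (-2 + I) = 1 + I)
(V(-2)*a(-1))*11 = ((1 - 2)*(-1))*11 = -1*(-1)*11 = 1*11 = 11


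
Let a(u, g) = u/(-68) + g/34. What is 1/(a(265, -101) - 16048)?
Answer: -68/1091731 ≈ -6.2286e-5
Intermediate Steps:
a(u, g) = -u/68 + g/34 (a(u, g) = u*(-1/68) + g*(1/34) = -u/68 + g/34)
1/(a(265, -101) - 16048) = 1/((-1/68*265 + (1/34)*(-101)) - 16048) = 1/((-265/68 - 101/34) - 16048) = 1/(-467/68 - 16048) = 1/(-1091731/68) = -68/1091731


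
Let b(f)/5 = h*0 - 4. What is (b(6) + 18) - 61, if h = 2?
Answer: -63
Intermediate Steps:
b(f) = -20 (b(f) = 5*(2*0 - 4) = 5*(0 - 4) = 5*(-4) = -20)
(b(6) + 18) - 61 = (-20 + 18) - 61 = -2 - 61 = -63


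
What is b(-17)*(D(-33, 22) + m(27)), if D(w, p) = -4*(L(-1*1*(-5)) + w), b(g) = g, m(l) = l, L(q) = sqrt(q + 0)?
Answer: -2703 + 68*sqrt(5) ≈ -2550.9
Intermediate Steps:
L(q) = sqrt(q)
D(w, p) = -4*w - 4*sqrt(5) (D(w, p) = -4*(sqrt(-1*1*(-5)) + w) = -4*(sqrt(-1*(-5)) + w) = -4*(sqrt(5) + w) = -4*(w + sqrt(5)) = -4*w - 4*sqrt(5))
b(-17)*(D(-33, 22) + m(27)) = -17*((-4*(-33) - 4*sqrt(5)) + 27) = -17*((132 - 4*sqrt(5)) + 27) = -17*(159 - 4*sqrt(5)) = -2703 + 68*sqrt(5)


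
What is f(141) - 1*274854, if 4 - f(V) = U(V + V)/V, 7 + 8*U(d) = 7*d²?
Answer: -310587461/1128 ≈ -2.7534e+5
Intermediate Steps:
U(d) = -7/8 + 7*d²/8 (U(d) = -7/8 + (7*d²)/8 = -7/8 + 7*d²/8)
f(V) = 4 - (-7/8 + 7*V²/2)/V (f(V) = 4 - (-7/8 + 7*(V + V)²/8)/V = 4 - (-7/8 + 7*(2*V)²/8)/V = 4 - (-7/8 + 7*(4*V²)/8)/V = 4 - (-7/8 + 7*V²/2)/V)
f(141) - 1*274854 = (4 - 7/2*141 + (7/8)/141) - 1*274854 = (4 - 987/2 + (7/8)*(1/141)) - 274854 = (4 - 987/2 + 7/1128) - 274854 = -552149/1128 - 274854 = -310587461/1128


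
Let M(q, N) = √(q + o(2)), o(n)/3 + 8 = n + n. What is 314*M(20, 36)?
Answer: 628*√2 ≈ 888.13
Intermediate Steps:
o(n) = -24 + 6*n (o(n) = -24 + 3*(n + n) = -24 + 3*(2*n) = -24 + 6*n)
M(q, N) = √(-12 + q) (M(q, N) = √(q + (-24 + 6*2)) = √(q + (-24 + 12)) = √(q - 12) = √(-12 + q))
314*M(20, 36) = 314*√(-12 + 20) = 314*√8 = 314*(2*√2) = 628*√2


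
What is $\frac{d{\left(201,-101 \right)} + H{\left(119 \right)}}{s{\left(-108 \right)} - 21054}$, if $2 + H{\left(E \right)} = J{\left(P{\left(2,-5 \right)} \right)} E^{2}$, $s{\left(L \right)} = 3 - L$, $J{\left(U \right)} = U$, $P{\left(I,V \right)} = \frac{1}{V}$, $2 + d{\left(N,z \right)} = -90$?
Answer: $\frac{4877}{34905} \approx 0.13972$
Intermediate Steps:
$d{\left(N,z \right)} = -92$ ($d{\left(N,z \right)} = -2 - 90 = -92$)
$H{\left(E \right)} = -2 - \frac{E^{2}}{5}$ ($H{\left(E \right)} = -2 + \frac{E^{2}}{-5} = -2 - \frac{E^{2}}{5}$)
$\frac{d{\left(201,-101 \right)} + H{\left(119 \right)}}{s{\left(-108 \right)} - 21054} = \frac{-92 - \left(2 + \frac{119^{2}}{5}\right)}{\left(3 - -108\right) - 21054} = \frac{-92 - \frac{14171}{5}}{\left(3 + 108\right) - 21054} = \frac{-92 - \frac{14171}{5}}{111 - 21054} = \frac{-92 - \frac{14171}{5}}{-20943} = \left(- \frac{14631}{5}\right) \left(- \frac{1}{20943}\right) = \frac{4877}{34905}$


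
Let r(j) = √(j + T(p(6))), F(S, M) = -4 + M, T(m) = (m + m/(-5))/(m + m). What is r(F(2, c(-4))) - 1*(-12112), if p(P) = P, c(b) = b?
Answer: 12112 + I*√190/5 ≈ 12112.0 + 2.7568*I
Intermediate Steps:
T(m) = ⅖ (T(m) = (m + m*(-⅕))/((2*m)) = (m - m/5)*(1/(2*m)) = (4*m/5)*(1/(2*m)) = ⅖)
r(j) = √(⅖ + j) (r(j) = √(j + ⅖) = √(⅖ + j))
r(F(2, c(-4))) - 1*(-12112) = √(10 + 25*(-4 - 4))/5 - 1*(-12112) = √(10 + 25*(-8))/5 + 12112 = √(10 - 200)/5 + 12112 = √(-190)/5 + 12112 = (I*√190)/5 + 12112 = I*√190/5 + 12112 = 12112 + I*√190/5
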